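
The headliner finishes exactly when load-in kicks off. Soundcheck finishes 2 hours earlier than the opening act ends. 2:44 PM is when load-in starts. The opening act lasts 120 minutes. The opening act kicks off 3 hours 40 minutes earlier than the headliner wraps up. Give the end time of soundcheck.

11:04 AM

The headliner ends at 2:44 PM.
The opening act starts at 2:44 PM − 220 min = 11:04 AM.
The opening act ends at 11:04 AM + 120 min = 1:04 PM.
Soundcheck ends at 1:04 PM − 120 min = 11:04 AM.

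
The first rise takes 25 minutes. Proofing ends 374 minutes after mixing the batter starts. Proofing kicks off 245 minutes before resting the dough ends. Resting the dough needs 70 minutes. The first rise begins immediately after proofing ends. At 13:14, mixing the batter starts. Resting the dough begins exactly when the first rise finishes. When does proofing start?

16:58

Proofing ends at 13:14 + 374 min = 19:28.
So the first rise starts at 19:28.
The first rise ends at 19:28 + 25 min = 19:53.
So resting the dough starts at 19:53.
Resting the dough ends at 19:53 + 70 min = 21:03.
Proofing starts at 21:03 − 245 min = 16:58.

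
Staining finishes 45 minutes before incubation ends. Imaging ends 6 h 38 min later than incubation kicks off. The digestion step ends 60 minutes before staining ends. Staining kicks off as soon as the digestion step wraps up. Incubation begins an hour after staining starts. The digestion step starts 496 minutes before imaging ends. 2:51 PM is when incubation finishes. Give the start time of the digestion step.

12:28 PM

Staining ends at 2:51 PM − 45 min = 2:06 PM.
The digestion step ends at 2:06 PM − 60 min = 1:06 PM.
So staining starts at 1:06 PM.
Incubation starts at 1:06 PM + 60 min = 2:06 PM.
Imaging ends at 2:06 PM + 398 min = 8:44 PM.
The digestion step starts at 8:44 PM − 496 min = 12:28 PM.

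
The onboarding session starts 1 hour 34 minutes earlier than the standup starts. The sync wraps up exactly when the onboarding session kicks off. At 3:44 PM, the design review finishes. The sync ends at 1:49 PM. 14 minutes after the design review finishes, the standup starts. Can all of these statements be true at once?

No

The standup starts at 3:44 PM + 14 min = 3:58 PM.
The onboarding session starts at 3:58 PM − 94 min = 2:24 PM.
So the sync ends at 2:24 PM.
But the sync is also said to end at 1:49 PM — a 35-minute conflict.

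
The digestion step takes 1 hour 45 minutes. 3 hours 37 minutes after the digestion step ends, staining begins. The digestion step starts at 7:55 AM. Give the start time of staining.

The digestion step ends at 7:55 AM + 105 min = 9:40 AM.
Staining starts at 9:40 AM + 217 min = 1:17 PM.

1:17 PM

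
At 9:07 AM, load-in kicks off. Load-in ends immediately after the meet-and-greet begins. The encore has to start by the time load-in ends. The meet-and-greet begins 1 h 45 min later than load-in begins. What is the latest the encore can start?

The meet-and-greet starts at 9:07 AM + 105 min = 10:52 AM.
So load-in ends at 10:52 AM.
The encore is bounded by load-in, so the latest it can start is 10:52 AM.

10:52 AM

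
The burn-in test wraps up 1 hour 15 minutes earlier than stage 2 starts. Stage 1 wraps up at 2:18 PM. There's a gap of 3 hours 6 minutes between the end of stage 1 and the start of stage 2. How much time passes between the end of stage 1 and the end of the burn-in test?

Stage 2 starts at 2:18 PM + 186 min = 5:24 PM.
The burn-in test ends at 5:24 PM − 75 min = 4:09 PM.
From 2:18 PM to 4:09 PM is 1 hour 51 minutes.

1 hour 51 minutes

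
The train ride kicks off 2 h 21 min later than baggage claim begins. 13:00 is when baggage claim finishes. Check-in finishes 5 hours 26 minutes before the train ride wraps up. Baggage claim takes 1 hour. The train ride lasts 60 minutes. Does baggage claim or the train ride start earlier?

baggage claim

Baggage claim starts at 13:00 − 60 min = 12:00.
The train ride starts at 12:00 + 141 min = 14:21.
Baggage claim starts at 12:00 and the train ride starts at 14:21, so baggage claim is first.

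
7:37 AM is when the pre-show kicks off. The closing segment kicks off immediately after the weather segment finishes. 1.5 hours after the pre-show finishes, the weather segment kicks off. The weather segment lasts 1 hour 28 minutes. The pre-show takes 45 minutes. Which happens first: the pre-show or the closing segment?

The pre-show ends at 7:37 AM + 45 min = 8:22 AM.
The weather segment starts at 8:22 AM + 90 min = 9:52 AM.
The weather segment ends at 9:52 AM + 88 min = 11:20 AM.
So the closing segment starts at 11:20 AM.
The pre-show starts at 7:37 AM and the closing segment starts at 11:20 AM, so the pre-show is first.

the pre-show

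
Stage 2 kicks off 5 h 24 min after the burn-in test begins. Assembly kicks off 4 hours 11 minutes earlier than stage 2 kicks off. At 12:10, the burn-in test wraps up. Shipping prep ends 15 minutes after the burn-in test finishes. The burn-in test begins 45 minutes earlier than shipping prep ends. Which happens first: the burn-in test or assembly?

Shipping prep ends at 12:10 + 15 min = 12:25.
The burn-in test starts at 12:25 − 45 min = 11:40.
Stage 2 starts at 11:40 + 324 min = 17:04.
Assembly starts at 17:04 − 251 min = 12:53.
The burn-in test starts at 11:40 and assembly starts at 12:53, so the burn-in test is first.

the burn-in test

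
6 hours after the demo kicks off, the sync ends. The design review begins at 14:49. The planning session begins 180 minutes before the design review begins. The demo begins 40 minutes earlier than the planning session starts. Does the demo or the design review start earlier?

The planning session starts at 14:49 − 180 min = 11:49.
The demo starts at 11:49 − 40 min = 11:09.
The demo starts at 11:09 and the design review starts at 14:49, so the demo is first.

the demo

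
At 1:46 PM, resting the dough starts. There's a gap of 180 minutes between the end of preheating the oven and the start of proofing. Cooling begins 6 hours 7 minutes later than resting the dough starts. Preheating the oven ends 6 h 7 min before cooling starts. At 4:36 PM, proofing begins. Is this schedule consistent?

Cooling starts at 1:46 PM + 367 min = 7:53 PM.
Preheating the oven ends at 7:53 PM − 367 min = 1:46 PM.
Proofing starts at 1:46 PM + 180 min = 4:46 PM.
But proofing is also said to start at 4:36 PM — a 10-minute conflict.

No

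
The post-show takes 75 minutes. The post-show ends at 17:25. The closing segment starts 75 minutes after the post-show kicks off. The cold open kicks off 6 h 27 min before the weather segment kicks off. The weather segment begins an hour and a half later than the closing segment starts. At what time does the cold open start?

The post-show starts at 17:25 − 75 min = 16:10.
The closing segment starts at 16:10 + 75 min = 17:25.
The weather segment starts at 17:25 + 90 min = 18:55.
The cold open starts at 18:55 − 387 min = 12:28.

12:28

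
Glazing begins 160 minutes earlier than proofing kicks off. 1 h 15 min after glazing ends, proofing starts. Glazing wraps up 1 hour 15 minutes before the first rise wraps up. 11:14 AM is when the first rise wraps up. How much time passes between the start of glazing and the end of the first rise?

Glazing ends at 11:14 AM − 75 min = 9:59 AM.
Proofing starts at 9:59 AM + 75 min = 11:14 AM.
Glazing starts at 11:14 AM − 160 min = 8:34 AM.
From 8:34 AM to 11:14 AM is 2 hours 40 minutes.

2 hours 40 minutes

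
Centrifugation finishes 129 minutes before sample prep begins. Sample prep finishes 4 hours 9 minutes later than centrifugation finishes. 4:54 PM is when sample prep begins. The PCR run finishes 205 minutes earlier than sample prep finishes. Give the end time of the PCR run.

3:29 PM

Centrifugation ends at 4:54 PM − 129 min = 2:45 PM.
Sample prep ends at 2:45 PM + 249 min = 6:54 PM.
The PCR run ends at 6:54 PM − 205 min = 3:29 PM.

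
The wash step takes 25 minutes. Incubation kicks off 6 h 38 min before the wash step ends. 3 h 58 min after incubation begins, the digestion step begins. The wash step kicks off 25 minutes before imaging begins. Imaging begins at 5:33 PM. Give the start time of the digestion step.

2:53 PM

The wash step starts at 5:33 PM − 25 min = 5:08 PM.
The wash step ends at 5:08 PM + 25 min = 5:33 PM.
Incubation starts at 5:33 PM − 398 min = 10:55 AM.
The digestion step starts at 10:55 AM + 238 min = 2:53 PM.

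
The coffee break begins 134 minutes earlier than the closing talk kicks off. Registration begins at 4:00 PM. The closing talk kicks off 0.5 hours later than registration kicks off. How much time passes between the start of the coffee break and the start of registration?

The closing talk starts at 4:00 PM + 30 min = 4:30 PM.
The coffee break starts at 4:30 PM − 134 min = 2:16 PM.
From 2:16 PM to 4:00 PM is 1 hour 44 minutes.

1 hour 44 minutes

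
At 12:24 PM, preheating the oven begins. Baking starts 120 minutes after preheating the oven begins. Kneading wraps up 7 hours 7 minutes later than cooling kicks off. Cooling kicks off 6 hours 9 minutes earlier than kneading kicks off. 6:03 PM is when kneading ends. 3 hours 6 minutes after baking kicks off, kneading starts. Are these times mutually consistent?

No

Baking starts at 12:24 PM + 120 min = 2:24 PM.
Kneading starts at 2:24 PM + 186 min = 5:30 PM.
Cooling starts at 5:30 PM − 369 min = 11:21 AM.
Kneading ends at 11:21 AM + 427 min = 6:28 PM.
But kneading is also said to end at 6:03 PM — a 25-minute conflict.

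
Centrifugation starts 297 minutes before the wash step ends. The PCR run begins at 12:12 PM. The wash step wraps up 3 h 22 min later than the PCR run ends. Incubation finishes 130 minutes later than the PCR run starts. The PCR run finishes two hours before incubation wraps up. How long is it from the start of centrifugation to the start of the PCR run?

Incubation ends at 12:12 PM + 130 min = 2:22 PM.
The PCR run ends at 2:22 PM − 120 min = 12:22 PM.
The wash step ends at 12:22 PM + 202 min = 3:44 PM.
Centrifugation starts at 3:44 PM − 297 min = 10:47 AM.
From 10:47 AM to 12:12 PM is 1 hour 25 minutes.

1 hour 25 minutes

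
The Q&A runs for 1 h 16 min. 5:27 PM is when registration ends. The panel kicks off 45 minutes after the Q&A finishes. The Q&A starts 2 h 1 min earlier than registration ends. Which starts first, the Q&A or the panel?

the Q&A

The Q&A starts at 5:27 PM − 121 min = 3:26 PM.
The Q&A ends at 3:26 PM + 76 min = 4:42 PM.
The panel starts at 4:42 PM + 45 min = 5:27 PM.
The Q&A starts at 3:26 PM and the panel starts at 5:27 PM, so the Q&A is first.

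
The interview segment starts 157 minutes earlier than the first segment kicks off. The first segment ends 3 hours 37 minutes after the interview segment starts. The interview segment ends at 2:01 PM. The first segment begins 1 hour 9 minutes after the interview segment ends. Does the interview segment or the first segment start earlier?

The first segment starts at 2:01 PM + 69 min = 3:10 PM.
The interview segment starts at 3:10 PM − 157 min = 12:33 PM.
The interview segment starts at 12:33 PM and the first segment starts at 3:10 PM, so the interview segment is first.

the interview segment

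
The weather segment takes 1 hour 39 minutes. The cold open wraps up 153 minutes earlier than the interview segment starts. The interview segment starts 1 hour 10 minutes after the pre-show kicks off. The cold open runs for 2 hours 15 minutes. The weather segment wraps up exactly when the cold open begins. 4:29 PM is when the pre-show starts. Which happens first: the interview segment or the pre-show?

the pre-show

The interview segment starts at 4:29 PM + 70 min = 5:39 PM.
The interview segment starts at 5:39 PM and the pre-show starts at 4:29 PM, so the pre-show is first.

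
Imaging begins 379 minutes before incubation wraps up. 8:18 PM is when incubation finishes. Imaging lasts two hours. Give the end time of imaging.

3:59 PM

Imaging starts at 8:18 PM − 379 min = 1:59 PM.
Imaging ends at 1:59 PM + 120 min = 3:59 PM.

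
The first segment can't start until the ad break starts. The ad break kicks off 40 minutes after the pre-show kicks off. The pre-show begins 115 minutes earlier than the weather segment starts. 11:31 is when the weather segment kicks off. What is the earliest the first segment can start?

The pre-show starts at 11:31 − 115 min = 09:36.
The ad break starts at 09:36 + 40 min = 10:16.
The first segment is bounded by the ad break, so the earliest it can start is 10:16.

10:16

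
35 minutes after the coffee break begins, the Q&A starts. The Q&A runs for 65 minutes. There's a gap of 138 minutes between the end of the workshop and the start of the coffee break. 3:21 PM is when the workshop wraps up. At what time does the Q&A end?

7:19 PM

The coffee break starts at 3:21 PM + 138 min = 5:39 PM.
The Q&A starts at 5:39 PM + 35 min = 6:14 PM.
The Q&A ends at 6:14 PM + 65 min = 7:19 PM.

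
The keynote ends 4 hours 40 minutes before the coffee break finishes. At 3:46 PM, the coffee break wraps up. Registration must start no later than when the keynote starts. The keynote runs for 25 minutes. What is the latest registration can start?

10:41 AM

The keynote ends at 3:46 PM − 280 min = 11:06 AM.
The keynote starts at 11:06 AM − 25 min = 10:41 AM.
Registration is bounded by the keynote, so the latest it can start is 10:41 AM.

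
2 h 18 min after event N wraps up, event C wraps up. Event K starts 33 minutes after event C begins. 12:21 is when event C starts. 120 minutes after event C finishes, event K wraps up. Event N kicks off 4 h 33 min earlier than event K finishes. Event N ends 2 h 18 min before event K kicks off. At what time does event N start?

Event K starts at 12:21 + 33 min = 12:54.
Event N ends at 12:54 − 138 min = 10:36.
Event C ends at 10:36 + 138 min = 12:54.
Event K ends at 12:54 + 120 min = 14:54.
Event N starts at 14:54 − 273 min = 10:21.

10:21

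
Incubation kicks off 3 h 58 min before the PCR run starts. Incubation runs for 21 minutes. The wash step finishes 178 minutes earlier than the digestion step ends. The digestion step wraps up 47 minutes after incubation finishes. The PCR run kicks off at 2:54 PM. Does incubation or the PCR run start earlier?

Incubation starts at 2:54 PM − 238 min = 10:56 AM.
Incubation starts at 10:56 AM and the PCR run starts at 2:54 PM, so incubation is first.

incubation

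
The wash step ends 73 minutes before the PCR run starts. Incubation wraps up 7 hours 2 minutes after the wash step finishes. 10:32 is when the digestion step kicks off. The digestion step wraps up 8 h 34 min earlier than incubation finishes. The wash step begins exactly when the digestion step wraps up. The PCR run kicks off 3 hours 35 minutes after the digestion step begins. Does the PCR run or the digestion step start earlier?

the digestion step

The PCR run starts at 10:32 + 215 min = 14:07.
The PCR run starts at 14:07 and the digestion step starts at 10:32, so the digestion step is first.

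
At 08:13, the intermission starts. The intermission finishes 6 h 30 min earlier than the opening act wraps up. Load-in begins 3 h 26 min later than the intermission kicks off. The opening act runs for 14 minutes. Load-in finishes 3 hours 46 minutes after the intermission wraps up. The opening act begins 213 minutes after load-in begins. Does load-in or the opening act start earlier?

load-in

Load-in starts at 08:13 + 206 min = 11:39.
The opening act starts at 11:39 + 213 min = 15:12.
Load-in starts at 11:39 and the opening act starts at 15:12, so load-in is first.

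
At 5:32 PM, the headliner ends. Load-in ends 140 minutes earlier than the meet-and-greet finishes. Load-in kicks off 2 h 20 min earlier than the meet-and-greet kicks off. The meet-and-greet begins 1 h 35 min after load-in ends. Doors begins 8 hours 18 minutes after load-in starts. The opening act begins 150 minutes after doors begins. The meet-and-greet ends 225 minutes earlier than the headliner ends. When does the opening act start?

The meet-and-greet ends at 5:32 PM − 225 min = 1:47 PM.
Load-in ends at 1:47 PM − 140 min = 11:27 AM.
The meet-and-greet starts at 11:27 AM + 95 min = 1:02 PM.
Load-in starts at 1:02 PM − 140 min = 10:42 AM.
Doors starts at 10:42 AM + 498 min = 7:00 PM.
The opening act starts at 7:00 PM + 150 min = 9:30 PM.

9:30 PM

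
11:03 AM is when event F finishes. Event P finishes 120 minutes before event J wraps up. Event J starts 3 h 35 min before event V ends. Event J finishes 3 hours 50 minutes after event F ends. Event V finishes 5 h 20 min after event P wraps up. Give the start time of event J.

Event J ends at 11:03 AM + 230 min = 2:53 PM.
Event P ends at 2:53 PM − 120 min = 12:53 PM.
Event V ends at 12:53 PM + 320 min = 6:13 PM.
Event J starts at 6:13 PM − 215 min = 2:38 PM.

2:38 PM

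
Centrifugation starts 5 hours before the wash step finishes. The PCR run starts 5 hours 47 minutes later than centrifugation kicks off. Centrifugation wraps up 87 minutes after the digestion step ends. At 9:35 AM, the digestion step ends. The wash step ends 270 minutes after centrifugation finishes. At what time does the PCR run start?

4:19 PM

Centrifugation ends at 9:35 AM + 87 min = 11:02 AM.
The wash step ends at 11:02 AM + 270 min = 3:32 PM.
Centrifugation starts at 3:32 PM − 300 min = 10:32 AM.
The PCR run starts at 10:32 AM + 347 min = 4:19 PM.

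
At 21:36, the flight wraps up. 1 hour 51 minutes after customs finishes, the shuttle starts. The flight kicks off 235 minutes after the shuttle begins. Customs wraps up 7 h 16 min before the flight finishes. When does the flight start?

Customs ends at 21:36 − 436 min = 14:20.
The shuttle starts at 14:20 + 111 min = 16:11.
The flight starts at 16:11 + 235 min = 20:06.

20:06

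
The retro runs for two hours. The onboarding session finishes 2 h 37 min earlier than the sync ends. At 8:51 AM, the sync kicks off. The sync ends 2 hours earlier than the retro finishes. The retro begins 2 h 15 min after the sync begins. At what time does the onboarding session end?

8:29 AM

The retro starts at 8:51 AM + 135 min = 11:06 AM.
The retro ends at 11:06 AM + 120 min = 1:06 PM.
The sync ends at 1:06 PM − 120 min = 11:06 AM.
The onboarding session ends at 11:06 AM − 157 min = 8:29 AM.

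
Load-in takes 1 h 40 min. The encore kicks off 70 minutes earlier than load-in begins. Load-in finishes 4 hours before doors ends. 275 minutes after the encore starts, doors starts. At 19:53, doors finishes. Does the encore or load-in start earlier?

the encore

Load-in ends at 19:53 − 240 min = 15:53.
Load-in starts at 15:53 − 100 min = 14:13.
The encore starts at 14:13 − 70 min = 13:03.
The encore starts at 13:03 and load-in starts at 14:13, so the encore is first.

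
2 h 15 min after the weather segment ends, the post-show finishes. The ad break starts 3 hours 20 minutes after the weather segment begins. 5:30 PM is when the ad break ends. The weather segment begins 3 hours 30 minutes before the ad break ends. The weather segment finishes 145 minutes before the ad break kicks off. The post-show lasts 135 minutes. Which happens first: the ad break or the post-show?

the post-show

The weather segment starts at 5:30 PM − 210 min = 2:00 PM.
The ad break starts at 2:00 PM + 200 min = 5:20 PM.
The weather segment ends at 5:20 PM − 145 min = 2:55 PM.
The post-show ends at 2:55 PM + 135 min = 5:10 PM.
The post-show starts at 5:10 PM − 135 min = 2:55 PM.
The ad break starts at 5:20 PM and the post-show starts at 2:55 PM, so the post-show is first.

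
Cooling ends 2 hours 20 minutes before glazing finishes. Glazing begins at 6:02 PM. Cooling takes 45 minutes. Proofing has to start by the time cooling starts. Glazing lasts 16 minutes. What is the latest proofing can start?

3:13 PM

Glazing ends at 6:02 PM + 16 min = 6:18 PM.
Cooling ends at 6:18 PM − 140 min = 3:58 PM.
Cooling starts at 3:58 PM − 45 min = 3:13 PM.
Proofing is bounded by cooling, so the latest it can start is 3:13 PM.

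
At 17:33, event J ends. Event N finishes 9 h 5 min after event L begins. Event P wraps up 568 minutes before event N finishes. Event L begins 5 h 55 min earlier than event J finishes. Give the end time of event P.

11:15

Event L starts at 17:33 − 355 min = 11:38.
Event N ends at 11:38 + 545 min = 20:43.
Event P ends at 20:43 − 568 min = 11:15.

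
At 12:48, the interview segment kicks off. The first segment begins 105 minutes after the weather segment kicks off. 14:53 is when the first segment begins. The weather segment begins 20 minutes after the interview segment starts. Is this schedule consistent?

The weather segment starts at 12:48 + 20 min = 13:08.
The first segment starts at 13:08 + 105 min = 14:53.
That matches the stated 14:53, so the schedule is consistent.

Yes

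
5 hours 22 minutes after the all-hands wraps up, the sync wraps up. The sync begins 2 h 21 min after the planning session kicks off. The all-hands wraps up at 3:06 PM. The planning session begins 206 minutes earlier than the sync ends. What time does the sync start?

7:23 PM

The sync ends at 3:06 PM + 322 min = 8:28 PM.
The planning session starts at 8:28 PM − 206 min = 5:02 PM.
The sync starts at 5:02 PM + 141 min = 7:23 PM.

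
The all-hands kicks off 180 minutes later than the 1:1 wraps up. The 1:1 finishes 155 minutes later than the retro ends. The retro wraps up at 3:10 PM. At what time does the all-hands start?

The 1:1 ends at 3:10 PM + 155 min = 5:45 PM.
The all-hands starts at 5:45 PM + 180 min = 8:45 PM.

8:45 PM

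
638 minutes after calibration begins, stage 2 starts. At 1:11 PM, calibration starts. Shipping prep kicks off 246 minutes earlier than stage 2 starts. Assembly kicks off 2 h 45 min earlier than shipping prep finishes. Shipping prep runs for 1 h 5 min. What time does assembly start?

6:03 PM

Stage 2 starts at 1:11 PM + 638 min = 11:49 PM.
Shipping prep starts at 11:49 PM − 246 min = 7:43 PM.
Shipping prep ends at 7:43 PM + 65 min = 8:48 PM.
Assembly starts at 8:48 PM − 165 min = 6:03 PM.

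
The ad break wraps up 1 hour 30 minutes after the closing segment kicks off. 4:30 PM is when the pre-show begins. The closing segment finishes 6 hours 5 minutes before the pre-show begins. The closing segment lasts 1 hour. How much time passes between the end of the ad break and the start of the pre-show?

5 hours 35 minutes

The closing segment ends at 4:30 PM − 365 min = 10:25 AM.
The closing segment starts at 10:25 AM − 60 min = 9:25 AM.
The ad break ends at 9:25 AM + 90 min = 10:55 AM.
From 10:55 AM to 4:30 PM is 5 hours 35 minutes.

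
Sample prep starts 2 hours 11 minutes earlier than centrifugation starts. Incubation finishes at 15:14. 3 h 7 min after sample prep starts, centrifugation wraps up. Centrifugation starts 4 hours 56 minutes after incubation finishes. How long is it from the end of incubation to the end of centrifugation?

Centrifugation starts at 15:14 + 296 min = 20:10.
Sample prep starts at 20:10 − 131 min = 17:59.
Centrifugation ends at 17:59 + 187 min = 21:06.
From 15:14 to 21:06 is 5 h 52 min.

5 h 52 min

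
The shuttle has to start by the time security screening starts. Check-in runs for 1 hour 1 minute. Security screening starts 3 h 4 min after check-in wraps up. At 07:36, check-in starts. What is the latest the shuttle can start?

Check-in ends at 07:36 + 61 min = 08:37.
Security screening starts at 08:37 + 184 min = 11:41.
The shuttle is bounded by security screening, so the latest it can start is 11:41.

11:41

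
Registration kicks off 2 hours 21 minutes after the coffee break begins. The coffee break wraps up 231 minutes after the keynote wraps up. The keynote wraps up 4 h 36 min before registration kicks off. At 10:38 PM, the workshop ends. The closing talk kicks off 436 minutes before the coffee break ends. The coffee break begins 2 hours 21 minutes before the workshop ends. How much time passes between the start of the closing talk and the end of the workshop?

481 minutes

The coffee break starts at 10:38 PM − 141 min = 8:17 PM.
Registration starts at 8:17 PM + 141 min = 10:38 PM.
The keynote ends at 10:38 PM − 276 min = 6:02 PM.
The coffee break ends at 6:02 PM + 231 min = 9:53 PM.
The closing talk starts at 9:53 PM − 436 min = 2:37 PM.
From 2:37 PM to 10:38 PM is 481 minutes.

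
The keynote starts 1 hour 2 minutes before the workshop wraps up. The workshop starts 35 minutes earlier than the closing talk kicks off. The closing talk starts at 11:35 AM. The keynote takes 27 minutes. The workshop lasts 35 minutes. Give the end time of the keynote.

11:00 AM

The workshop starts at 11:35 AM − 35 min = 11:00 AM.
The workshop ends at 11:00 AM + 35 min = 11:35 AM.
The keynote starts at 11:35 AM − 62 min = 10:33 AM.
The keynote ends at 10:33 AM + 27 min = 11:00 AM.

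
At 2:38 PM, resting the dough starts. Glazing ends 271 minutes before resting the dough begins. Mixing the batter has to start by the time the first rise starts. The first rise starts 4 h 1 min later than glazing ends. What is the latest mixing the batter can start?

2:08 PM

Glazing ends at 2:38 PM − 271 min = 10:07 AM.
The first rise starts at 10:07 AM + 241 min = 2:08 PM.
Mixing the batter is bounded by the first rise, so the latest it can start is 2:08 PM.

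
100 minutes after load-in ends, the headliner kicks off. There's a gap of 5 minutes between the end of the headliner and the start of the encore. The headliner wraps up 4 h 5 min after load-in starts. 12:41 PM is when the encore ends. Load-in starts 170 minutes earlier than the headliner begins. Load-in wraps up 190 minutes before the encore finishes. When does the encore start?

12:31 PM

Load-in ends at 12:41 PM − 190 min = 9:31 AM.
The headliner starts at 9:31 AM + 100 min = 11:11 AM.
Load-in starts at 11:11 AM − 170 min = 8:21 AM.
The headliner ends at 8:21 AM + 245 min = 12:26 PM.
The encore starts at 12:26 PM + 5 min = 12:31 PM.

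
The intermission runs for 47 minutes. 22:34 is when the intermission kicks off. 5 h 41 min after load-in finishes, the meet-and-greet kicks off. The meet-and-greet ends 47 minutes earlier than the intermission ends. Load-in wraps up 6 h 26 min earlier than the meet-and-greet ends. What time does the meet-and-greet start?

The intermission ends at 22:34 + 47 min = 23:21.
The meet-and-greet ends at 23:21 − 47 min = 22:34.
Load-in ends at 22:34 − 386 min = 16:08.
The meet-and-greet starts at 16:08 + 341 min = 21:49.

21:49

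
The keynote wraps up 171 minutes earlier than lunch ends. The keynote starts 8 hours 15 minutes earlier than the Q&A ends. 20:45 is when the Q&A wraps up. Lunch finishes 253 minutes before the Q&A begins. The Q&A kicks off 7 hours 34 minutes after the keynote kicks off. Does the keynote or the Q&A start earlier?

the keynote

The keynote starts at 20:45 − 495 min = 12:30.
The Q&A starts at 12:30 + 454 min = 20:04.
The keynote starts at 12:30 and the Q&A starts at 20:04, so the keynote is first.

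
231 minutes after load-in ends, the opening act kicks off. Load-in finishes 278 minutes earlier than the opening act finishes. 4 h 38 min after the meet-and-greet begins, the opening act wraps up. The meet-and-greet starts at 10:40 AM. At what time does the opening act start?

2:31 PM

The opening act ends at 10:40 AM + 278 min = 3:18 PM.
Load-in ends at 3:18 PM − 278 min = 10:40 AM.
The opening act starts at 10:40 AM + 231 min = 2:31 PM.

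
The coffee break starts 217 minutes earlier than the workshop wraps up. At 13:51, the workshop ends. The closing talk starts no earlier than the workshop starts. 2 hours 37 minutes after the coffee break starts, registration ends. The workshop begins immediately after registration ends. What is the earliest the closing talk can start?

12:51

The coffee break starts at 13:51 − 217 min = 10:14.
Registration ends at 10:14 + 157 min = 12:51.
So the workshop starts at 12:51.
The closing talk is bounded by the workshop, so the earliest it can start is 12:51.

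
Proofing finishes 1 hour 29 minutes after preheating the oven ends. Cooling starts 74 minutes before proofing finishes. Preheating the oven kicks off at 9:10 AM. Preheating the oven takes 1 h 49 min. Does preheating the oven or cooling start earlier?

preheating the oven

Preheating the oven ends at 9:10 AM + 109 min = 10:59 AM.
Proofing ends at 10:59 AM + 89 min = 12:28 PM.
Cooling starts at 12:28 PM − 74 min = 11:14 AM.
Preheating the oven starts at 9:10 AM and cooling starts at 11:14 AM, so preheating the oven is first.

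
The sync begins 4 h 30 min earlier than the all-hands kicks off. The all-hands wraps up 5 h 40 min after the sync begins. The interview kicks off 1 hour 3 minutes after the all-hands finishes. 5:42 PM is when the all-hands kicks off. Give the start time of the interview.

The sync starts at 5:42 PM − 270 min = 1:12 PM.
The all-hands ends at 1:12 PM + 340 min = 6:52 PM.
The interview starts at 6:52 PM + 63 min = 7:55 PM.

7:55 PM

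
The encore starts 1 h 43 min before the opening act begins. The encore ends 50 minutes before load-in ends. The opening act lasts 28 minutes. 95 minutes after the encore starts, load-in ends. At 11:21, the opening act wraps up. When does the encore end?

The opening act starts at 11:21 − 28 min = 10:53.
The encore starts at 10:53 − 103 min = 09:10.
Load-in ends at 09:10 + 95 min = 10:45.
The encore ends at 10:45 − 50 min = 09:55.

09:55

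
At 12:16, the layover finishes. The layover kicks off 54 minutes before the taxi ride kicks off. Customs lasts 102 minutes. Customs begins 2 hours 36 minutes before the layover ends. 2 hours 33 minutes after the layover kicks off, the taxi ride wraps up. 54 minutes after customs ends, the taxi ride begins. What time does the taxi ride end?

Customs starts at 12:16 − 156 min = 09:40.
Customs ends at 09:40 + 102 min = 11:22.
The taxi ride starts at 11:22 + 54 min = 12:16.
The layover starts at 12:16 − 54 min = 11:22.
The taxi ride ends at 11:22 + 153 min = 13:55.

13:55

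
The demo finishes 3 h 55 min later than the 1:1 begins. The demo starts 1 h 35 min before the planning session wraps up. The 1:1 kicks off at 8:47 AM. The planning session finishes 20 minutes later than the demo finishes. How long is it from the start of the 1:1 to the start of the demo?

The demo ends at 8:47 AM + 235 min = 12:42 PM.
The planning session ends at 12:42 PM + 20 min = 1:02 PM.
The demo starts at 1:02 PM − 95 min = 11:27 AM.
From 8:47 AM to 11:27 AM is 160 minutes.

160 minutes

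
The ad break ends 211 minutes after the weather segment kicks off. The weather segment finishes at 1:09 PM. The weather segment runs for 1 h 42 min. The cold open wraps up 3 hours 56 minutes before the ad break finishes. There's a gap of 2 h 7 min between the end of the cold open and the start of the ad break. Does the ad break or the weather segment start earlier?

the weather segment

The weather segment starts at 1:09 PM − 102 min = 11:27 AM.
The ad break ends at 11:27 AM + 211 min = 2:58 PM.
The cold open ends at 2:58 PM − 236 min = 11:02 AM.
The ad break starts at 11:02 AM + 127 min = 1:09 PM.
The ad break starts at 1:09 PM and the weather segment starts at 11:27 AM, so the weather segment is first.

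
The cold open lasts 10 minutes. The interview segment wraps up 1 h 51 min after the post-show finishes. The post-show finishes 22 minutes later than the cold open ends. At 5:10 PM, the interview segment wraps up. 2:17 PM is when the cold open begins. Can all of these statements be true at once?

The cold open ends at 2:17 PM + 10 min = 2:27 PM.
The post-show ends at 2:27 PM + 22 min = 2:49 PM.
The interview segment ends at 2:49 PM + 111 min = 4:40 PM.
But the interview segment is also said to end at 5:10 PM — a 30-minute conflict.

No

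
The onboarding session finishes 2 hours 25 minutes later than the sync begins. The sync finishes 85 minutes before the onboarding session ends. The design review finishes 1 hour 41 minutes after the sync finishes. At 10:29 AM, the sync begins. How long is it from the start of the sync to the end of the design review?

The onboarding session ends at 10:29 AM + 145 min = 12:54 PM.
The sync ends at 12:54 PM − 85 min = 11:29 AM.
The design review ends at 11:29 AM + 101 min = 1:10 PM.
From 10:29 AM to 1:10 PM is 2 hours 41 minutes.

2 hours 41 minutes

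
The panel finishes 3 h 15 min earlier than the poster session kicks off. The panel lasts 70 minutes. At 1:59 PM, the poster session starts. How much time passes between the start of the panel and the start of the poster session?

The panel ends at 1:59 PM − 195 min = 10:44 AM.
The panel starts at 10:44 AM − 70 min = 9:34 AM.
From 9:34 AM to 1:59 PM is 4 h 25 min.

4 h 25 min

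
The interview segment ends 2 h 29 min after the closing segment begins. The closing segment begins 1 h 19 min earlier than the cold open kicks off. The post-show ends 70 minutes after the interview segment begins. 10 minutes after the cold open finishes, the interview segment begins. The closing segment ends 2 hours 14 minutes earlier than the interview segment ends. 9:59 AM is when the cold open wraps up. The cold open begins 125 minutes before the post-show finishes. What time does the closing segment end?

The interview segment starts at 9:59 AM + 10 min = 10:09 AM.
The post-show ends at 10:09 AM + 70 min = 11:19 AM.
The cold open starts at 11:19 AM − 125 min = 9:14 AM.
The closing segment starts at 9:14 AM − 79 min = 7:55 AM.
The interview segment ends at 7:55 AM + 149 min = 10:24 AM.
The closing segment ends at 10:24 AM − 134 min = 8:10 AM.

8:10 AM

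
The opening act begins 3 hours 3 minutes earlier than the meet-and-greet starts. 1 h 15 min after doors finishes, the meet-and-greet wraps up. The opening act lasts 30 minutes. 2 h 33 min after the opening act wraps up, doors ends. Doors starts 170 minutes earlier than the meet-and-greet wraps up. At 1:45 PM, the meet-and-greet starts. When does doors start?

12:10 PM

The opening act starts at 1:45 PM − 183 min = 10:42 AM.
The opening act ends at 10:42 AM + 30 min = 11:12 AM.
Doors ends at 11:12 AM + 153 min = 1:45 PM.
The meet-and-greet ends at 1:45 PM + 75 min = 3:00 PM.
Doors starts at 3:00 PM − 170 min = 12:10 PM.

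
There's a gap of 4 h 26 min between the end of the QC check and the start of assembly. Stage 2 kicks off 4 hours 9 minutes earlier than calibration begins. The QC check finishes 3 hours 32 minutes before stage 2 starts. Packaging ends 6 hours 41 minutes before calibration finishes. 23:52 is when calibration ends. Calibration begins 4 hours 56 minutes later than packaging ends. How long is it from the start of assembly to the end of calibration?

Packaging ends at 23:52 − 401 min = 17:11.
Calibration starts at 17:11 + 296 min = 22:07.
Stage 2 starts at 22:07 − 249 min = 17:58.
The QC check ends at 17:58 − 212 min = 14:26.
Assembly starts at 14:26 + 266 min = 18:52.
From 18:52 to 23:52 is 300 minutes.

300 minutes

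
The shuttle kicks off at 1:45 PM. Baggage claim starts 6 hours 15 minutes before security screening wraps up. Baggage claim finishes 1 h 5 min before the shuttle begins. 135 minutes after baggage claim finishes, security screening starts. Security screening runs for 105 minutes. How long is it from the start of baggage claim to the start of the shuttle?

Baggage claim ends at 1:45 PM − 65 min = 12:40 PM.
Security screening starts at 12:40 PM + 135 min = 2:55 PM.
Security screening ends at 2:55 PM + 105 min = 4:40 PM.
Baggage claim starts at 4:40 PM − 375 min = 10:25 AM.
From 10:25 AM to 1:45 PM is 200 minutes.

200 minutes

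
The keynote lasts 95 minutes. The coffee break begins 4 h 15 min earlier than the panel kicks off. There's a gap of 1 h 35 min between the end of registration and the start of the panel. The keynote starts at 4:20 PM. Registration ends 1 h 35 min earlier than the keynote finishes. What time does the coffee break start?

1:40 PM

The keynote ends at 4:20 PM + 95 min = 5:55 PM.
Registration ends at 5:55 PM − 95 min = 4:20 PM.
The panel starts at 4:20 PM + 95 min = 5:55 PM.
The coffee break starts at 5:55 PM − 255 min = 1:40 PM.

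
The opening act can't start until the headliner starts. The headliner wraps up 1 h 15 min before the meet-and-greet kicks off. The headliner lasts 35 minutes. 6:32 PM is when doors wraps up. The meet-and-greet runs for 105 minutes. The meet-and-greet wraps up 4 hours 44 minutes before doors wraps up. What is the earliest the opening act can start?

10:13 AM

The meet-and-greet ends at 6:32 PM − 284 min = 1:48 PM.
The meet-and-greet starts at 1:48 PM − 105 min = 12:03 PM.
The headliner ends at 12:03 PM − 75 min = 10:48 AM.
The headliner starts at 10:48 AM − 35 min = 10:13 AM.
The opening act is bounded by the headliner, so the earliest it can start is 10:13 AM.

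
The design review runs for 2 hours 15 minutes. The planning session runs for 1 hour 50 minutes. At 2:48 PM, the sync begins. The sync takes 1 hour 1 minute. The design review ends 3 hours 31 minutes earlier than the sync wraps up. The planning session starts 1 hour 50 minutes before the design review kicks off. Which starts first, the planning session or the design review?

The sync ends at 2:48 PM + 61 min = 3:49 PM.
The design review ends at 3:49 PM − 211 min = 12:18 PM.
The design review starts at 12:18 PM − 135 min = 10:03 AM.
The planning session starts at 10:03 AM − 110 min = 8:13 AM.
The planning session starts at 8:13 AM and the design review starts at 10:03 AM, so the planning session is first.

the planning session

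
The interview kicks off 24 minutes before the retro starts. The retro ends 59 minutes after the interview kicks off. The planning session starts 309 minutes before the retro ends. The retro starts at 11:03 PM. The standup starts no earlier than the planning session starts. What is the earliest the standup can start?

The interview starts at 11:03 PM − 24 min = 10:39 PM.
The retro ends at 10:39 PM + 59 min = 11:38 PM.
The planning session starts at 11:38 PM − 309 min = 6:29 PM.
The standup is bounded by the planning session, so the earliest it can start is 6:29 PM.

6:29 PM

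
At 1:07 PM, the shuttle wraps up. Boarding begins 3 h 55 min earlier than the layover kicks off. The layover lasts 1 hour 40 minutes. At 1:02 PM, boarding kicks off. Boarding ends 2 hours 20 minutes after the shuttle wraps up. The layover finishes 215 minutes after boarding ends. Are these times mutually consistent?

No

Boarding ends at 1:07 PM + 140 min = 3:27 PM.
The layover ends at 3:27 PM + 215 min = 7:02 PM.
The layover starts at 7:02 PM − 100 min = 5:22 PM.
Boarding starts at 5:22 PM − 235 min = 1:27 PM.
But boarding is also said to start at 1:02 PM — a 25-minute conflict.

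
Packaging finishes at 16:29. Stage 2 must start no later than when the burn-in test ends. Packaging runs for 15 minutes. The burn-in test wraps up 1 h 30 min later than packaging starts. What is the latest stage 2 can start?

Packaging starts at 16:29 − 15 min = 16:14.
The burn-in test ends at 16:14 + 90 min = 17:44.
Stage 2 is bounded by the burn-in test, so the latest it can start is 17:44.

17:44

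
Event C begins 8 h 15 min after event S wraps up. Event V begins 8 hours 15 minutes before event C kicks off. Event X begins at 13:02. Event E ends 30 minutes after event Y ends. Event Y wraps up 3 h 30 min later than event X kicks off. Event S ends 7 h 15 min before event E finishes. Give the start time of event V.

09:47

Event Y ends at 13:02 + 210 min = 16:32.
Event E ends at 16:32 + 30 min = 17:02.
Event S ends at 17:02 − 435 min = 09:47.
Event C starts at 09:47 + 495 min = 18:02.
Event V starts at 18:02 − 495 min = 09:47.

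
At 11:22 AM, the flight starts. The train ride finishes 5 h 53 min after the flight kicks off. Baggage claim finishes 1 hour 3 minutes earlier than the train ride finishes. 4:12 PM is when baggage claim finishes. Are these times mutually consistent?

The train ride ends at 11:22 AM + 353 min = 5:15 PM.
Baggage claim ends at 5:15 PM − 63 min = 4:12 PM.
That matches the stated 4:12 PM, so the schedule is consistent.

Yes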